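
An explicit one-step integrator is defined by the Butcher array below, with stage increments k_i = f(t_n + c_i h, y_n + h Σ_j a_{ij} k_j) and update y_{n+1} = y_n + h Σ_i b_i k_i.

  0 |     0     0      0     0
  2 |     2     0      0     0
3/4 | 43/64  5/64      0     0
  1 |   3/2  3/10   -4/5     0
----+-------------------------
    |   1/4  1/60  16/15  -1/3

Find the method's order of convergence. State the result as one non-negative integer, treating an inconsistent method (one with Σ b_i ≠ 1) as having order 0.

b = (1/4, 1/60, 16/15, -1/3)
c = (0, 2, 3/4, 1)
Ac = (0, 0, 5/32, 0)
Σ b_i: 1/4·1 + 1/60·1 + 16/15·1 + (-1/3)·1 = 1 ✓
b·c: 1/60·2 + 16/15·3/4 + (-1/3)·1 = 1/2 ✓
b·c²: 1/60·4 + 16/15·9/16 + (-1/3)·1 = 1/3 ✓
b·Ac: 16/15·5/32 = 1/6 ✓
b·c³: 1/60·8 + 16/15·27/64 + (-1/3)·1 = 1/4 ✓
b·(c∘Ac): 16/15·15/128 = 1/8 ✓
b·Ac²: 16/15·5/16 + (-1/3)·3/4 = 1/12 ✓
b·A²c: (-1/3)·(-1/8) = 1/24 ✓; 4 stages ⇒ order 4.

4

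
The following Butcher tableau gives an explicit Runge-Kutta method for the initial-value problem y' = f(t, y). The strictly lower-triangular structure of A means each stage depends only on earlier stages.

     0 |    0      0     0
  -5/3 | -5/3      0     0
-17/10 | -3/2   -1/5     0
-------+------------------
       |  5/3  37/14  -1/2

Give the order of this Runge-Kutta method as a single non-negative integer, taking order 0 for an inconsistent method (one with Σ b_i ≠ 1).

0

b = (5/3, 37/14, -1/2)
c = (0, -5/3, -17/10)
Ac = (0, 0, 1/3)
Σ b_i: 5/3·1 + 37/14·1 + (-1/2)·1 = 80/21 ≠ 1 ⇒ order 0.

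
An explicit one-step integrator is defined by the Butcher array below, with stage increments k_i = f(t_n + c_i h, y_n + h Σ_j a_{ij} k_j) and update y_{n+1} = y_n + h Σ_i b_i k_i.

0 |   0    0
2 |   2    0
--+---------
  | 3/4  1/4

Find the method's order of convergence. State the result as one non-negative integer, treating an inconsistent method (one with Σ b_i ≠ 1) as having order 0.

b = (3/4, 1/4)
c = (0, 2)
Σ b_i: 3/4·1 + 1/4·1 = 1 ✓
b·c: 1/4·2 = 1/2 ✓; 2 stages ⇒ order 2.

2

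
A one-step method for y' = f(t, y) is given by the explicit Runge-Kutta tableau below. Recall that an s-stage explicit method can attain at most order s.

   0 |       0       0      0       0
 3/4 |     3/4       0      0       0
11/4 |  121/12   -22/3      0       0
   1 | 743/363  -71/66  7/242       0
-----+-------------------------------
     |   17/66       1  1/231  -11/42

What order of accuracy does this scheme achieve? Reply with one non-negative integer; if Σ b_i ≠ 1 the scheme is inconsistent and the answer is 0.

4

b = (17/66, 1, 1/231, -11/42)
c = (0, 3/4, 11/4, 1)
Ac = (0, 0, -11/2, -8/11)
Σ b_i: 17/66·1 + 1·1 + 1/231·1 + (-11/42)·1 = 1 ✓
b·c: 1·3/4 + 1/231·11/4 + (-11/42)·1 = 1/2 ✓
b·c²: 1·9/16 + 1/231·121/16 + (-11/42)·1 = 1/3 ✓
b·Ac: 1/231·(-11/2) + (-11/42)·(-8/11) = 1/6 ✓
b·c³: 1·27/64 + 1/231·1331/64 + (-11/42)·1 = 1/4 ✓
b·(c∘Ac): 1/231·(-121/8) + (-11/42)·(-8/11) = 1/8 ✓
b·Ac²: 1/231·(-33/8) + (-11/42)·(-17/44) = 1/12 ✓
b·A²c: (-11/42)·(-7/44) = 1/24 ✓; 4 stages ⇒ order 4.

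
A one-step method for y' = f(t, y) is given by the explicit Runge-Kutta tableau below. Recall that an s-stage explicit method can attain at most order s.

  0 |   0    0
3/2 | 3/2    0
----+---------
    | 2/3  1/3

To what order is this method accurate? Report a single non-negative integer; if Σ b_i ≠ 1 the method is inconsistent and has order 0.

b = (2/3, 1/3)
c = (0, 3/2)
Σ b_i: 2/3·1 + 1/3·1 = 1 ✓
b·c: 1/3·3/2 = 1/2 ✓; 2 stages ⇒ order 2.

2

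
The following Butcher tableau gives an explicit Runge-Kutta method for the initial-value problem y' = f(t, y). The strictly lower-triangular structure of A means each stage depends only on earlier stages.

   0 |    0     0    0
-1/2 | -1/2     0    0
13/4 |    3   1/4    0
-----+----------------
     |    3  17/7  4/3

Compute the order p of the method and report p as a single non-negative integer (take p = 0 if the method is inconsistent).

0

b = (3, 17/7, 4/3)
c = (0, -1/2, 13/4)
Ac = (0, 0, -1/8)
Σ b_i: 3·1 + 17/7·1 + 4/3·1 = 142/21 ≠ 1 ⇒ order 0.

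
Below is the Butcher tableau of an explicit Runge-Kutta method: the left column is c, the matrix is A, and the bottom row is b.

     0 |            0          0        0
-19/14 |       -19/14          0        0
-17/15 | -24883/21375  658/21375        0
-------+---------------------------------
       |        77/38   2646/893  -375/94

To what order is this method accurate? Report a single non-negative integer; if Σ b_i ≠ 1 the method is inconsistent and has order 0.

b = (77/38, 2646/893, -375/94)
c = (0, -19/14, -17/15)
Ac = (0, 0, -47/1125)
Σ b_i: 77/38·1 + 2646/893·1 + (-375/94)·1 = 1 ✓
b·c: 2646/893·(-19/14) + (-375/94)·(-17/15) = 1/2 ✓
b·c²: 2646/893·361/196 + (-375/94)·289/225 = 1/3 ✓
b·Ac: (-375/94)·(-47/1125) = 1/6 ✓; 3 stages ⇒ order 3.

3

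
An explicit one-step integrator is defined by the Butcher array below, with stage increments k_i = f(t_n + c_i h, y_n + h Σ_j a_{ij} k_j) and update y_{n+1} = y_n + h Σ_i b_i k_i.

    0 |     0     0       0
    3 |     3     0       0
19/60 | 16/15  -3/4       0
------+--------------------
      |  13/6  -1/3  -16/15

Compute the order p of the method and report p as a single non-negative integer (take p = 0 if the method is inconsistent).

0

b = (13/6, -1/3, -16/15)
c = (0, 3, 19/60)
Ac = (0, 0, -9/4)
Σ b_i: 13/6·1 + (-1/3)·1 + (-16/15)·1 = 23/30 ≠ 1 ⇒ order 0.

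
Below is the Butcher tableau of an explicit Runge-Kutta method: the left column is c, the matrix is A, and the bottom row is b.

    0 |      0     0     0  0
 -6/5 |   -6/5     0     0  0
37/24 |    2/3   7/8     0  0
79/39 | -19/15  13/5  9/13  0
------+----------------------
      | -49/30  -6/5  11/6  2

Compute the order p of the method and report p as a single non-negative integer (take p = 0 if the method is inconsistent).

1

b = (-49/30, -6/5, 11/6, 2)
c = (0, -6/5, 37/24, 79/39)
Ac = (0, 0, -21/20, -5337/2600)
Σ b_i: (-49/30)·1 + (-6/5)·1 + 11/6·1 + 2·1 = 1 ✓
b·c: (-6/5)·(-6/5) + 11/6·37/24 + 2·79/39 = 389267/46800 ≠ 1/2 ⇒ order 1.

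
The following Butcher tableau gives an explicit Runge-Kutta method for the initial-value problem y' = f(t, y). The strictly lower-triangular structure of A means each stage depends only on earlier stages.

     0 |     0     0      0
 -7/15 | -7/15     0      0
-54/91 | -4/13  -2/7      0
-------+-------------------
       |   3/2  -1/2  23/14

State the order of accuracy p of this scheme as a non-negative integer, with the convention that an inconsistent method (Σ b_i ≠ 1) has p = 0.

b = (3/2, -1/2, 23/14)
c = (0, -7/15, -54/91)
Ac = (0, 0, 2/15)
Σ b_i: 3/2·1 + (-1/2)·1 + 23/14·1 = 37/14 ≠ 1 ⇒ order 0.

0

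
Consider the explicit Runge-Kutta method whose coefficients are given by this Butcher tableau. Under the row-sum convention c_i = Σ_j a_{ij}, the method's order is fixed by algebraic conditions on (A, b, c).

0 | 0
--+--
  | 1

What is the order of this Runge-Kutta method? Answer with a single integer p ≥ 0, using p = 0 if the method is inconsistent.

1

b = (1)
c = (0)
Σ b_i: 1·1 = 1 ✓; 1 stage ⇒ order 1.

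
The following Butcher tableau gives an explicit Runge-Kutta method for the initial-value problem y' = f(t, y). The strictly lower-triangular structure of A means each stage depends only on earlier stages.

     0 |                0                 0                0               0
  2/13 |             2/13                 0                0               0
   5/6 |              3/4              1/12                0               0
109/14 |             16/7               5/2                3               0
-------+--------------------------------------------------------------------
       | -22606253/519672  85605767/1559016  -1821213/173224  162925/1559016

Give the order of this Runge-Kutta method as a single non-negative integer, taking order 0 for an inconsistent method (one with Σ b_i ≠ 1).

3

b = (-22606253/519672, 85605767/1559016, -1821213/173224, 162925/1559016)
c = (0, 2/13, 5/6, 109/14)
Ac = (0, 0, 1/78, 75/26)
Σ b_i: (-22606253/519672)·1 + 85605767/1559016·1 + (-1821213/173224)·1 + 162925/1559016·1 = 1 ✓
b·c: 85605767/1559016·2/13 + (-1821213/173224)·5/6 + 162925/1559016·109/14 = 1/2 ✓
b·c²: 85605767/1559016·4/169 + (-1821213/173224)·25/36 + 162925/1559016·11881/196 = 1/3 ✓
b·Ac: (-1821213/173224)·1/78 + 162925/1559016·75/26 = 1/6 ✓
b·c³: 85605767/1559016·8/2197 + (-1821213/173224)·125/216 + 162925/1559016·1295029/2744 = 195631457/4503824 ≠ 1/4 ⇒ order 3.
b·(c∘Ac): (-1821213/173224)·5/468 + 162925/1559016·8175/364 = 15097255/6755736 ≠ 1/8
b·Ac²: (-1821213/173224)·1/507 + 162925/1559016·4345/2028 = 49411189/243206496 ≠ 1/12
b·A²c: 162925/1559016·1/26 = 162925/40534416 ≠ 1/24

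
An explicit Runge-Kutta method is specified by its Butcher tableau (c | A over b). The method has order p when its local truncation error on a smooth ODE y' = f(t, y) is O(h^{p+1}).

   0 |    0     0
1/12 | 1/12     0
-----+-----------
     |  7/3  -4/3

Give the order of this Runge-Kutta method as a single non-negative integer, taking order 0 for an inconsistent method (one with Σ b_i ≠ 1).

1

b = (7/3, -4/3)
c = (0, 1/12)
Σ b_i: 7/3·1 + (-4/3)·1 = 1 ✓
b·c: (-4/3)·1/12 = -1/9 ≠ 1/2 ⇒ order 1.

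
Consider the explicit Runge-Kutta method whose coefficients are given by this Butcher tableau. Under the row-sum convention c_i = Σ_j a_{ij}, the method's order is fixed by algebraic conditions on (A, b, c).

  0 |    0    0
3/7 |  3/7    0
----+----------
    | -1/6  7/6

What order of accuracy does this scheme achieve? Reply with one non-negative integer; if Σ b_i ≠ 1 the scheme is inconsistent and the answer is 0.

2

b = (-1/6, 7/6)
c = (0, 3/7)
Σ b_i: (-1/6)·1 + 7/6·1 = 1 ✓
b·c: 7/6·3/7 = 1/2 ✓; 2 stages ⇒ order 2.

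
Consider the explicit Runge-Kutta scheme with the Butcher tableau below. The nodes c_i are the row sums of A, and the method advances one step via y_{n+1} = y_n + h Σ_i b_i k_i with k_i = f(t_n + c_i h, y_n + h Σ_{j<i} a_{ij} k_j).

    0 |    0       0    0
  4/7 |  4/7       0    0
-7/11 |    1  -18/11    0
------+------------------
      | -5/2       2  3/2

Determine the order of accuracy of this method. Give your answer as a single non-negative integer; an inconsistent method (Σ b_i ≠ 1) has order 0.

b = (-5/2, 2, 3/2)
c = (0, 4/7, -7/11)
Ac = (0, 0, -72/77)
Σ b_i: (-5/2)·1 + 2·1 + 3/2·1 = 1 ✓
b·c: 2·4/7 + 3/2·(-7/11) = 29/154 ≠ 1/2 ⇒ order 1.

1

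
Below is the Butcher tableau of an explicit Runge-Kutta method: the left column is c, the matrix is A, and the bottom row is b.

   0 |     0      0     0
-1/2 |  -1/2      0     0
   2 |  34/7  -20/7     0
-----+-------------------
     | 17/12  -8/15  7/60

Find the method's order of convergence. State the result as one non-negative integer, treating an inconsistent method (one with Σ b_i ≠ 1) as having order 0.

b = (17/12, -8/15, 7/60)
c = (0, -1/2, 2)
Ac = (0, 0, 10/7)
Σ b_i: 17/12·1 + (-8/15)·1 + 7/60·1 = 1 ✓
b·c: (-8/15)·(-1/2) + 7/60·2 = 1/2 ✓
b·c²: (-8/15)·1/4 + 7/60·4 = 1/3 ✓
b·Ac: 7/60·10/7 = 1/6 ✓; 3 stages ⇒ order 3.

3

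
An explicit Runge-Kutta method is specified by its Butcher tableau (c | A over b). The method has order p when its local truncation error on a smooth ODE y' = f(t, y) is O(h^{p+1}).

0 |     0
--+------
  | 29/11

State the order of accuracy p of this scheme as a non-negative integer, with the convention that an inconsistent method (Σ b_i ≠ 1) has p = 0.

0

b = (29/11)
c = (0)
Σ b_i: 29/11·1 = 29/11 ≠ 1 ⇒ order 0.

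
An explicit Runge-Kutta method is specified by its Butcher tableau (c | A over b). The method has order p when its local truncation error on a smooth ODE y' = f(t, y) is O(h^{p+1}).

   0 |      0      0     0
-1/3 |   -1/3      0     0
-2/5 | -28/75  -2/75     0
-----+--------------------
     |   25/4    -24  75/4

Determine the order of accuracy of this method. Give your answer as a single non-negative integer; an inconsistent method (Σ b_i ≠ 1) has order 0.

b = (25/4, -24, 75/4)
c = (0, -1/3, -2/5)
Ac = (0, 0, 2/225)
Σ b_i: 25/4·1 + (-24)·1 + 75/4·1 = 1 ✓
b·c: (-24)·(-1/3) + 75/4·(-2/5) = 1/2 ✓
b·c²: (-24)·1/9 + 75/4·4/25 = 1/3 ✓
b·Ac: 75/4·2/225 = 1/6 ✓; 3 stages ⇒ order 3.

3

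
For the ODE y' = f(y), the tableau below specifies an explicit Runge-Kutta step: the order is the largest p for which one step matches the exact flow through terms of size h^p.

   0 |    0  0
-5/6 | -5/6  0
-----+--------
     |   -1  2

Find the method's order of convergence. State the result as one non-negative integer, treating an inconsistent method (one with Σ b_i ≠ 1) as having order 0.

1

b = (-1, 2)
c = (0, -5/6)
Σ b_i: (-1)·1 + 2·1 = 1 ✓
b·c: 2·(-5/6) = -5/3 ≠ 1/2 ⇒ order 1.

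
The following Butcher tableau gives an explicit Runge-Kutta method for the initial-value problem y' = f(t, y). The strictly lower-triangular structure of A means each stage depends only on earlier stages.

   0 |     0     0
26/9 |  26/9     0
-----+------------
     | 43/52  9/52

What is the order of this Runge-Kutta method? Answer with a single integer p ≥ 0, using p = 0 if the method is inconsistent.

2

b = (43/52, 9/52)
c = (0, 26/9)
Σ b_i: 43/52·1 + 9/52·1 = 1 ✓
b·c: 9/52·26/9 = 1/2 ✓; 2 stages ⇒ order 2.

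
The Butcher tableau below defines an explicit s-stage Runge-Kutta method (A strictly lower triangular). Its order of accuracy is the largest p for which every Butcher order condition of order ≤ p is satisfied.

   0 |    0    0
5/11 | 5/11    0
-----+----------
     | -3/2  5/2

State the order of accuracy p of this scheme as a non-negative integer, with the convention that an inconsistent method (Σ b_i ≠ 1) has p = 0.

b = (-3/2, 5/2)
c = (0, 5/11)
Σ b_i: (-3/2)·1 + 5/2·1 = 1 ✓
b·c: 5/2·5/11 = 25/22 ≠ 1/2 ⇒ order 1.

1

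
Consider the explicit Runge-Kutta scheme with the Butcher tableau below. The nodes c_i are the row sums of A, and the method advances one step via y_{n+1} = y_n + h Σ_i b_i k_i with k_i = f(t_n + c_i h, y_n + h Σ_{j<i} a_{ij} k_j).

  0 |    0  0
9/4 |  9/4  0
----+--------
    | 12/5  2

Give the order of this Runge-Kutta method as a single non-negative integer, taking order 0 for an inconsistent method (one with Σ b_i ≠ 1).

0

b = (12/5, 2)
c = (0, 9/4)
Σ b_i: 12/5·1 + 2·1 = 22/5 ≠ 1 ⇒ order 0.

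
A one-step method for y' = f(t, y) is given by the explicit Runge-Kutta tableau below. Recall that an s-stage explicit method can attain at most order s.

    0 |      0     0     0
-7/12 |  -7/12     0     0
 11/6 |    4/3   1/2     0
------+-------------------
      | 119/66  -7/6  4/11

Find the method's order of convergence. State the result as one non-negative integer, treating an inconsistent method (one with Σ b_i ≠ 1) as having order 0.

1

b = (119/66, -7/6, 4/11)
c = (0, -7/12, 11/6)
Ac = (0, 0, -7/24)
Σ b_i: 119/66·1 + (-7/6)·1 + 4/11·1 = 1 ✓
b·c: (-7/6)·(-7/12) + 4/11·11/6 = 97/72 ≠ 1/2 ⇒ order 1.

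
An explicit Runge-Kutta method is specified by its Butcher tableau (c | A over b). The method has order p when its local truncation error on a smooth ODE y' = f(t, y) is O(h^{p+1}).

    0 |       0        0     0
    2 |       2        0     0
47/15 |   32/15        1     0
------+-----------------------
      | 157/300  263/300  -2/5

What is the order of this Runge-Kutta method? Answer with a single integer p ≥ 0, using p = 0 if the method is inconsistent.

b = (157/300, 263/300, -2/5)
c = (0, 2, 47/15)
Ac = (0, 0, 2)
Σ b_i: 157/300·1 + 263/300·1 + (-2/5)·1 = 1 ✓
b·c: 263/300·2 + (-2/5)·47/15 = 1/2 ✓
b·c²: 263/300·4 + (-2/5)·2209/225 = -473/1125 ≠ 1/3 ⇒ order 2.
b·Ac: (-2/5)·2 = -4/5 ≠ 1/6

2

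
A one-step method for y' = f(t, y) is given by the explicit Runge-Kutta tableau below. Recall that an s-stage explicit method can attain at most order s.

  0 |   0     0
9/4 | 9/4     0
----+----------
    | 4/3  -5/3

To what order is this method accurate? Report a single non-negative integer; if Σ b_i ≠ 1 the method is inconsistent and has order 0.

b = (4/3, -5/3)
c = (0, 9/4)
Σ b_i: 4/3·1 + (-5/3)·1 = -1/3 ≠ 1 ⇒ order 0.

0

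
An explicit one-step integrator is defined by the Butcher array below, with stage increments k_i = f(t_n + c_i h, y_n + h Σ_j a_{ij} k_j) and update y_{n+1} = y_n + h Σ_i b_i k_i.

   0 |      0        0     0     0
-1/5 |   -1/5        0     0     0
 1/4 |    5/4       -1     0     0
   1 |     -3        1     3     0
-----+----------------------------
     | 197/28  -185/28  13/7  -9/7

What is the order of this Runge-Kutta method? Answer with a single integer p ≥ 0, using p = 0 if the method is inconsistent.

2

b = (197/28, -185/28, 13/7, -9/7)
c = (0, -1/5, 1/4, 1)
Ac = (0, 0, 1/5, 11/20)
Σ b_i: 197/28·1 + (-185/28)·1 + 13/7·1 + (-9/7)·1 = 1 ✓
b·c: (-185/28)·(-1/5) + 13/7·1/4 + (-9/7)·1 = 1/2 ✓
b·c²: (-185/28)·1/25 + 13/7·1/16 + (-9/7)·1 = -803/560 ≠ 1/3 ⇒ order 2.
b·Ac: 13/7·1/5 + (-9/7)·11/20 = -47/140 ≠ 1/6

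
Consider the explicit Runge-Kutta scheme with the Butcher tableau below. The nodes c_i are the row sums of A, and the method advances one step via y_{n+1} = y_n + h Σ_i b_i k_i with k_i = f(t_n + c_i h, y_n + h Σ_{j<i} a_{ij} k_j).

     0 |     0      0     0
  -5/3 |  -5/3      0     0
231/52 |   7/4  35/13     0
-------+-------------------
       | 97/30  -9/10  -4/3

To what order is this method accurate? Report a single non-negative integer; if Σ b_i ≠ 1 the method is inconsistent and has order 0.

1

b = (97/30, -9/10, -4/3)
c = (0, -5/3, 231/52)
Ac = (0, 0, -175/39)
Σ b_i: 97/30·1 + (-9/10)·1 + (-4/3)·1 = 1 ✓
b·c: (-9/10)·(-5/3) + (-4/3)·231/52 = -115/26 ≠ 1/2 ⇒ order 1.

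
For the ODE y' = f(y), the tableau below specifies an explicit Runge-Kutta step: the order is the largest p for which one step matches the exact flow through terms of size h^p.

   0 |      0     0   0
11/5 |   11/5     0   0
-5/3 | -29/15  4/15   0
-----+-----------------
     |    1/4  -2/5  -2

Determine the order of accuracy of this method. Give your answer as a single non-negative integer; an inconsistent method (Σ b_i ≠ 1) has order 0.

b = (1/4, -2/5, -2)
c = (0, 11/5, -5/3)
Ac = (0, 0, 44/75)
Σ b_i: 1/4·1 + (-2/5)·1 + (-2)·1 = -43/20 ≠ 1 ⇒ order 0.

0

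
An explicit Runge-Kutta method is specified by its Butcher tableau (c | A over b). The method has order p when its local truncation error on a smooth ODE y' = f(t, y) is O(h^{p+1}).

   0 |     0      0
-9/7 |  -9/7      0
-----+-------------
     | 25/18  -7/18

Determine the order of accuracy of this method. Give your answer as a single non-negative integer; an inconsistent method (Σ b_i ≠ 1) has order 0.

b = (25/18, -7/18)
c = (0, -9/7)
Σ b_i: 25/18·1 + (-7/18)·1 = 1 ✓
b·c: (-7/18)·(-9/7) = 1/2 ✓; 2 stages ⇒ order 2.

2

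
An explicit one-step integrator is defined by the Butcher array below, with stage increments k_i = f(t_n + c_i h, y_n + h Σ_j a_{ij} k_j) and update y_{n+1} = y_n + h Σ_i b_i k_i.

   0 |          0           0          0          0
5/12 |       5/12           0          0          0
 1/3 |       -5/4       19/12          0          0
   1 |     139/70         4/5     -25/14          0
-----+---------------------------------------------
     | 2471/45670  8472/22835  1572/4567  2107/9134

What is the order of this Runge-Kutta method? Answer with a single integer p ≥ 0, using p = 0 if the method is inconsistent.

3

b = (2471/45670, 8472/22835, 1572/4567, 2107/9134)
c = (0, 5/12, 1/3, 1)
Ac = (0, 0, 95/144, -11/42)
Σ b_i: 2471/45670·1 + 8472/22835·1 + 1572/4567·1 + 2107/9134·1 = 1 ✓
b·c: 8472/22835·5/12 + 1572/4567·1/3 + 2107/9134·1 = 1/2 ✓
b·c²: 8472/22835·25/144 + 1572/4567·1/9 + 2107/9134·1 = 1/3 ✓
b·Ac: 1572/4567·95/144 + 2107/9134·(-11/42) = 1/6 ✓
b·c³: 8472/22835·125/1728 + 1572/4567·1/27 + 2107/9134·1 = 29623/109608 ≠ 1/4 ⇒ order 3.
b·(c∘Ac): 1572/4567·95/432 + 2107/9134·(-11/42) = 628/41103 ≠ 1/8
b·Ac²: 1572/4567·475/1728 + 2107/9134·(-5/84) = 53195/657648 ≠ 1/12
b·A²c: 2107/9134·(-2375/2016) = -714875/2630592 ≠ 1/24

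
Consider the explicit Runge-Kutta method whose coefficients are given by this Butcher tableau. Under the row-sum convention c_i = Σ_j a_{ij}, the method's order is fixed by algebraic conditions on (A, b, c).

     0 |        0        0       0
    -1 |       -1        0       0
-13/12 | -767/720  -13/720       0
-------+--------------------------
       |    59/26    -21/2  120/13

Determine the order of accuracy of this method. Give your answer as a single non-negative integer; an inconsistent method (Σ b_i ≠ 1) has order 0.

3

b = (59/26, -21/2, 120/13)
c = (0, -1, -13/12)
Ac = (0, 0, 13/720)
Σ b_i: 59/26·1 + (-21/2)·1 + 120/13·1 = 1 ✓
b·c: (-21/2)·(-1) + 120/13·(-13/12) = 1/2 ✓
b·c²: (-21/2)·1 + 120/13·169/144 = 1/3 ✓
b·Ac: 120/13·13/720 = 1/6 ✓; 3 stages ⇒ order 3.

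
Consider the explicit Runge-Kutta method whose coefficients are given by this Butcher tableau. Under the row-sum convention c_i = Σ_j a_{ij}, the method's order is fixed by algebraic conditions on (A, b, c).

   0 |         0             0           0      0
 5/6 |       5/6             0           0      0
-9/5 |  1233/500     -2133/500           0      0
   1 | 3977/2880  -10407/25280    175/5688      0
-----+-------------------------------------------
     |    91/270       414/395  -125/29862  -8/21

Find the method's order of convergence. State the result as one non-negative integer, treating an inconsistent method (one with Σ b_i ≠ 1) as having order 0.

4

b = (91/270, 414/395, -125/29862, -8/21)
c = (0, 5/6, -9/5, 1)
Ac = (0, 0, -711/200, -51/128)
Σ b_i: 91/270·1 + 414/395·1 + (-125/29862)·1 + (-8/21)·1 = 1 ✓
b·c: 414/395·5/6 + (-125/29862)·(-9/5) + (-8/21)·1 = 1/2 ✓
b·c²: 414/395·25/36 + (-125/29862)·81/25 + (-8/21)·1 = 1/3 ✓
b·Ac: (-125/29862)·(-711/200) + (-8/21)·(-51/128) = 1/6 ✓
b·c³: 414/395·125/216 + (-125/29862)·(-729/125) + (-8/21)·1 = 1/4 ✓
b·(c∘Ac): (-125/29862)·6399/1000 + (-8/21)·(-51/128) = 1/8 ✓
b·Ac²: (-125/29862)·(-237/80) + (-8/21)·(-143/768) = 1/12 ✓
b·A²c: (-8/21)·(-7/64) = 1/24 ✓; 4 stages ⇒ order 4.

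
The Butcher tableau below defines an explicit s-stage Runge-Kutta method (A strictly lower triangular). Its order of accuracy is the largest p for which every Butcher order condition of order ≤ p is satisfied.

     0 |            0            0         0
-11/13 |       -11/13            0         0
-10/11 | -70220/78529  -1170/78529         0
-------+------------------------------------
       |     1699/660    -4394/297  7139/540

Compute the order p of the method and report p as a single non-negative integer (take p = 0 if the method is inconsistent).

b = (1699/660, -4394/297, 7139/540)
c = (0, -11/13, -10/11)
Ac = (0, 0, 90/7139)
Σ b_i: 1699/660·1 + (-4394/297)·1 + 7139/540·1 = 1 ✓
b·c: (-4394/297)·(-11/13) + 7139/540·(-10/11) = 1/2 ✓
b·c²: (-4394/297)·121/169 + 7139/540·100/121 = 1/3 ✓
b·Ac: 7139/540·90/7139 = 1/6 ✓; 3 stages ⇒ order 3.

3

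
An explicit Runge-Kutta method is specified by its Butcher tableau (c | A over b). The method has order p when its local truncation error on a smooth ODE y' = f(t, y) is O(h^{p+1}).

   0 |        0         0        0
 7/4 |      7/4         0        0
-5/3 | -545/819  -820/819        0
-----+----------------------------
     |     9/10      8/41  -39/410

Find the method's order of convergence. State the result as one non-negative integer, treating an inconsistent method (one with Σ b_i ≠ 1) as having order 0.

3

b = (9/10, 8/41, -39/410)
c = (0, 7/4, -5/3)
Ac = (0, 0, -205/117)
Σ b_i: 9/10·1 + 8/41·1 + (-39/410)·1 = 1 ✓
b·c: 8/41·7/4 + (-39/410)·(-5/3) = 1/2 ✓
b·c²: 8/41·49/16 + (-39/410)·25/9 = 1/3 ✓
b·Ac: (-39/410)·(-205/117) = 1/6 ✓; 3 stages ⇒ order 3.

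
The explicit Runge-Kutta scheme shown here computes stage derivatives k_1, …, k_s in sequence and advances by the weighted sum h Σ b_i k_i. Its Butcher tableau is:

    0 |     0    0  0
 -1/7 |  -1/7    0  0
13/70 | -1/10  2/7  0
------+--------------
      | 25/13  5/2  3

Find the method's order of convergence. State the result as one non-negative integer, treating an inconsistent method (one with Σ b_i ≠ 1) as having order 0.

b = (25/13, 5/2, 3)
c = (0, -1/7, 13/70)
Ac = (0, 0, -2/49)
Σ b_i: 25/13·1 + 5/2·1 + 3·1 = 193/26 ≠ 1 ⇒ order 0.

0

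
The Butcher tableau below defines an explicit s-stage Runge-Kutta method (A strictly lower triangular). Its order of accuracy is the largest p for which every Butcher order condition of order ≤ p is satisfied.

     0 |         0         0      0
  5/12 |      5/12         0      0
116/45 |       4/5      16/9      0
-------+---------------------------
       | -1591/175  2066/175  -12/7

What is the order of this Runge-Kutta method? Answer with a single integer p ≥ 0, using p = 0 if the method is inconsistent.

b = (-1591/175, 2066/175, -12/7)
c = (0, 5/12, 116/45)
Ac = (0, 0, 20/27)
Σ b_i: (-1591/175)·1 + 2066/175·1 + (-12/7)·1 = 1 ✓
b·c: 2066/175·5/12 + (-12/7)·116/45 = 1/2 ✓
b·c²: 2066/175·25/144 + (-12/7)·13456/2025 = -353117/37800 ≠ 1/3 ⇒ order 2.
b·Ac: (-12/7)·20/27 = -80/63 ≠ 1/6

2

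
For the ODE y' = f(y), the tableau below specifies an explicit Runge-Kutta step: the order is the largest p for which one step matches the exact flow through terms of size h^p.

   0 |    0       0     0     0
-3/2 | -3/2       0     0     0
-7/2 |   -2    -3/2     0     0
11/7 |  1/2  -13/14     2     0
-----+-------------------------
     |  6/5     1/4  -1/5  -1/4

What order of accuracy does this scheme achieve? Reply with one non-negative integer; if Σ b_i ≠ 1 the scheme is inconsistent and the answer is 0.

1

b = (6/5, 1/4, -1/5, -1/4)
c = (0, -3/2, -7/2, 11/7)
Ac = (0, 0, 9/4, -157/28)
Σ b_i: 6/5·1 + 1/4·1 + (-1/5)·1 + (-1/4)·1 = 1 ✓
b·c: 1/4·(-3/2) + (-1/5)·(-7/2) + (-1/4)·11/7 = -19/280 ≠ 1/2 ⇒ order 1.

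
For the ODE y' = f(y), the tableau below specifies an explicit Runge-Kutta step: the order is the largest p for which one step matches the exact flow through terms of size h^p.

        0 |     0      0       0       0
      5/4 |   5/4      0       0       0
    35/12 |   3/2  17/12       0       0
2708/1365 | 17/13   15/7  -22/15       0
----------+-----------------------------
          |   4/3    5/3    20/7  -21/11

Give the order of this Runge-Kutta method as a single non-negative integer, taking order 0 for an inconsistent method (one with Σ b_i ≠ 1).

0

b = (4/3, 5/3, 20/7, -21/11)
c = (0, 5/4, 35/12, 2708/1365)
Ac = (0, 0, 85/48, -403/252)
Σ b_i: 4/3·1 + 5/3·1 + 20/7·1 + (-21/11)·1 = 304/77 ≠ 1 ⇒ order 0.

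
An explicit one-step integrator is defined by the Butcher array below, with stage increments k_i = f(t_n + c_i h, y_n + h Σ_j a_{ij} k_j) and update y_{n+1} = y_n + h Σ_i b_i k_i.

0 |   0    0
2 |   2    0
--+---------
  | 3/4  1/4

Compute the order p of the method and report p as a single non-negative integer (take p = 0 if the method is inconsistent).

b = (3/4, 1/4)
c = (0, 2)
Σ b_i: 3/4·1 + 1/4·1 = 1 ✓
b·c: 1/4·2 = 1/2 ✓; 2 stages ⇒ order 2.

2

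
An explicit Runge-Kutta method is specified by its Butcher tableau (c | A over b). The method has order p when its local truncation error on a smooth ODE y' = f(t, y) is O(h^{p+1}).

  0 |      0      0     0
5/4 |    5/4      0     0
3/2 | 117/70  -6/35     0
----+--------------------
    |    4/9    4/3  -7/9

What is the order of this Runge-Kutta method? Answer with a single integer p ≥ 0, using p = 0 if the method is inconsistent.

3

b = (4/9, 4/3, -7/9)
c = (0, 5/4, 3/2)
Ac = (0, 0, -3/14)
Σ b_i: 4/9·1 + 4/3·1 + (-7/9)·1 = 1 ✓
b·c: 4/3·5/4 + (-7/9)·3/2 = 1/2 ✓
b·c²: 4/3·25/16 + (-7/9)·9/4 = 1/3 ✓
b·Ac: (-7/9)·(-3/14) = 1/6 ✓; 3 stages ⇒ order 3.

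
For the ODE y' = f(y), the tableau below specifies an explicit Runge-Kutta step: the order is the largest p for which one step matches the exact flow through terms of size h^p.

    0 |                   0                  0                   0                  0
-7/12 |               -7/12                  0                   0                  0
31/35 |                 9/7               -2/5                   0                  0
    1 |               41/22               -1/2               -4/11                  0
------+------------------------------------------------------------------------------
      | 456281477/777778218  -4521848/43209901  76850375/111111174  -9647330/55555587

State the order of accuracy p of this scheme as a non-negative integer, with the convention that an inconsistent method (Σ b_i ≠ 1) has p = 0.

b = (456281477/777778218, -4521848/43209901, 76850375/111111174, -9647330/55555587)
c = (0, -7/12, 31/35, 1)
Ac = (0, 0, 7/30, -281/9240)
Σ b_i: 456281477/777778218·1 + (-4521848/43209901)·1 + 76850375/111111174·1 + (-9647330/55555587)·1 = 1 ✓
b·c: (-4521848/43209901)·(-7/12) + 76850375/111111174·31/35 + (-9647330/55555587)·1 = 1/2 ✓
b·c²: (-4521848/43209901)·49/144 + 76850375/111111174·961/1225 + (-9647330/55555587)·1 = 1/3 ✓
b·Ac: 76850375/111111174·7/30 + (-9647330/55555587)·(-281/9240) = 1/6 ✓
b·c³: (-4521848/43209901)·(-343/1728) + 76850375/111111174·29791/42875 + (-9647330/55555587)·1 = 3058574917/9333338616 ≠ 1/4 ⇒ order 3.
b·(c∘Ac): 76850375/111111174·31/150 + (-9647330/55555587)·(-281/9240) = 49407557/333333522 ≠ 1/8
b·Ac²: 76850375/111111174·(-49/360) + (-9647330/55555587)·(-1767347/3880800) = -702764677/46666693080 ≠ 1/12
b·A²c: (-9647330/55555587)·(-14/165) = 2455684/166666761 ≠ 1/24

3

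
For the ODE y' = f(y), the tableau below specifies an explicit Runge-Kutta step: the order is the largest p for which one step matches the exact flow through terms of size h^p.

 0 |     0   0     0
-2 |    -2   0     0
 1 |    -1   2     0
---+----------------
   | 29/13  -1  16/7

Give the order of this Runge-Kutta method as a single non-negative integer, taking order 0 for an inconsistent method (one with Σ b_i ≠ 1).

b = (29/13, -1, 16/7)
c = (0, -2, 1)
Ac = (0, 0, -4)
Σ b_i: 29/13·1 + (-1)·1 + 16/7·1 = 320/91 ≠ 1 ⇒ order 0.

0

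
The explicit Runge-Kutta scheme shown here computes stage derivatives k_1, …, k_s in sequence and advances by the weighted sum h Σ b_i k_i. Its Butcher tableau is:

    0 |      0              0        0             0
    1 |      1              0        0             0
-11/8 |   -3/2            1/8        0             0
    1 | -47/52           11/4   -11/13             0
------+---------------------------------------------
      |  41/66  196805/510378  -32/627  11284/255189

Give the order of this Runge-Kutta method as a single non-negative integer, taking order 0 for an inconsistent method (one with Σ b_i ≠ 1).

b = (41/66, 196805/510378, -32/627, 11284/255189)
c = (0, 1, -11/8, 1)
Ac = (0, 0, 1/8, 407/104)
Σ b_i: 41/66·1 + 196805/510378·1 + (-32/627)·1 + 11284/255189·1 = 1 ✓
b·c: 196805/510378·1 + (-32/627)·(-11/8) + 11284/255189·1 = 1/2 ✓
b·c²: 196805/510378·1 + (-32/627)·121/64 + 11284/255189·1 = 1/3 ✓
b·Ac: (-32/627)·1/8 + 11284/255189·407/104 = 1/6 ✓
b·c³: 196805/510378·1 + (-32/627)·(-1331/512) + 11284/255189·1 = 9/16 ≠ 1/4 ⇒ order 3.
b·(c∘Ac): (-32/627)·(-11/64) + 11284/255189·407/104 = 2/11 ≠ 1/8
b·Ac²: (-32/627)·1/8 + 11284/255189·957/832 = 79/1776 ≠ 1/12
b·A²c: 11284/255189·(-11/104) = -217/46398 ≠ 1/24

3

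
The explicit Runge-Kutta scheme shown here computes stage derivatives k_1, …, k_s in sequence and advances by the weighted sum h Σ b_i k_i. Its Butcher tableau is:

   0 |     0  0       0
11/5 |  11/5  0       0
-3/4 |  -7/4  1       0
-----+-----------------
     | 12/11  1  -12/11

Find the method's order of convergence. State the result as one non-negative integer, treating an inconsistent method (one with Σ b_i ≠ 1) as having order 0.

1

b = (12/11, 1, -12/11)
c = (0, 11/5, -3/4)
Ac = (0, 0, 11/5)
Σ b_i: 12/11·1 + 1·1 + (-12/11)·1 = 1 ✓
b·c: 1·11/5 + (-12/11)·(-3/4) = 166/55 ≠ 1/2 ⇒ order 1.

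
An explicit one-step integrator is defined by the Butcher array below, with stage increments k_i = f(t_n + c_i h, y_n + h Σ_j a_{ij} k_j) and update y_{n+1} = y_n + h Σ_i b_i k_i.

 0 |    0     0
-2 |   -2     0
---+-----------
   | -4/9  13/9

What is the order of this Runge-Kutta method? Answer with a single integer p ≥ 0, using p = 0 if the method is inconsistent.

1

b = (-4/9, 13/9)
c = (0, -2)
Σ b_i: (-4/9)·1 + 13/9·1 = 1 ✓
b·c: 13/9·(-2) = -26/9 ≠ 1/2 ⇒ order 1.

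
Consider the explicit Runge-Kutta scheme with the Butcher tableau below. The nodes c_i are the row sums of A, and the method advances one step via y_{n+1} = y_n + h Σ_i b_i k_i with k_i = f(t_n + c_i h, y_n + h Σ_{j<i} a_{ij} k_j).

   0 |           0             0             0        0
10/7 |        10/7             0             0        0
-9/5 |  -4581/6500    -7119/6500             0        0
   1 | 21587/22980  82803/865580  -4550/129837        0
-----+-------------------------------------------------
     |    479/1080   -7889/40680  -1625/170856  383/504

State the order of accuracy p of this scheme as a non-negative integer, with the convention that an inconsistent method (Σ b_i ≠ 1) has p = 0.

b = (479/1080, -7889/40680, -1625/170856, 383/504)
c = (0, 10/7, -9/5, 1)
Ac = (0, 0, -1017/650, 153/766)
Σ b_i: 479/1080·1 + (-7889/40680)·1 + (-1625/170856)·1 + 383/504·1 = 1 ✓
b·c: (-7889/40680)·10/7 + (-1625/170856)·(-9/5) + 383/504·1 = 1/2 ✓
b·c²: (-7889/40680)·100/49 + (-1625/170856)·81/25 + 383/504·1 = 1/3 ✓
b·Ac: (-1625/170856)·(-1017/650) + 383/504·153/766 = 1/6 ✓
b·c³: (-7889/40680)·1000/343 + (-1625/170856)·(-729/125) + 383/504·1 = 1/4 ✓
b·(c∘Ac): (-1625/170856)·9153/3250 + 383/504·153/766 = 1/8 ✓
b·Ac²: (-1625/170856)·(-1017/455) + 383/504·219/2681 = 1/12 ✓
b·A²c: 383/504·21/383 = 1/24 ✓; 4 stages ⇒ order 4.

4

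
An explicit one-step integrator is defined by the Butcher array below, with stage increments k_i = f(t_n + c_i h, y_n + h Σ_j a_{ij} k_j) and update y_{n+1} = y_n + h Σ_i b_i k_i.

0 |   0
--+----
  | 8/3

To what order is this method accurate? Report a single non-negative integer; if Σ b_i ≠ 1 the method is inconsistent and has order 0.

b = (8/3)
c = (0)
Σ b_i: 8/3·1 = 8/3 ≠ 1 ⇒ order 0.

0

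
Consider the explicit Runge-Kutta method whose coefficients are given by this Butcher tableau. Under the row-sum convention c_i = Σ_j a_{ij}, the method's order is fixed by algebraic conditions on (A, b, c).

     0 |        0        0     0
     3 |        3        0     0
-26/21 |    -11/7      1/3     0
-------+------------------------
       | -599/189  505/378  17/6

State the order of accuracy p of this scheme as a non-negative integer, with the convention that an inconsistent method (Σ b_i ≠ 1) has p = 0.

2

b = (-599/189, 505/378, 17/6)
c = (0, 3, -26/21)
Ac = (0, 0, 1)
Σ b_i: (-599/189)·1 + 505/378·1 + 17/6·1 = 1 ✓
b·c: 505/378·3 + 17/6·(-26/21) = 1/2 ✓
b·c²: 505/378·9 + 17/6·676/441 = 43307/2646 ≠ 1/3 ⇒ order 2.
b·Ac: 17/6·1 = 17/6 ≠ 1/6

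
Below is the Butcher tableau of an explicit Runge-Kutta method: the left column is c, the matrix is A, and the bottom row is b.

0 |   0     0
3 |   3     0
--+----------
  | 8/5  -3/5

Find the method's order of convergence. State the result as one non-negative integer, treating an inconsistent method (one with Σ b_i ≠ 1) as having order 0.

b = (8/5, -3/5)
c = (0, 3)
Σ b_i: 8/5·1 + (-3/5)·1 = 1 ✓
b·c: (-3/5)·3 = -9/5 ≠ 1/2 ⇒ order 1.

1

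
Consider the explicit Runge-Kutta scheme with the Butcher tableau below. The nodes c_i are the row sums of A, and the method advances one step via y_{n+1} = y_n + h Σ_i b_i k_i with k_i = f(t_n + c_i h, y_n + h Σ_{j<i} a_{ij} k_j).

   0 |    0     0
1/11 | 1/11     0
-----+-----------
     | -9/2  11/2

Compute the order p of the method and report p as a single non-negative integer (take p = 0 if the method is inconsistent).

b = (-9/2, 11/2)
c = (0, 1/11)
Σ b_i: (-9/2)·1 + 11/2·1 = 1 ✓
b·c: 11/2·1/11 = 1/2 ✓; 2 stages ⇒ order 2.

2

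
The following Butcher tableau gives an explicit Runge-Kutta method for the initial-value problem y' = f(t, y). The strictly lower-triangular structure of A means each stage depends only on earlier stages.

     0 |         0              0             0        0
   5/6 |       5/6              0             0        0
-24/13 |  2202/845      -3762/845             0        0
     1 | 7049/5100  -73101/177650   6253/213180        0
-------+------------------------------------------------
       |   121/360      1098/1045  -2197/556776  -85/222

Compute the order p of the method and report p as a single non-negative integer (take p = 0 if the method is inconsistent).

b = (121/360, 1098/1045, -2197/556776, -85/222)
c = (0, 5/6, -24/13, 1)
Ac = (0, 0, -627/169, -27/68)
Σ b_i: 121/360·1 + 1098/1045·1 + (-2197/556776)·1 + (-85/222)·1 = 1 ✓
b·c: 1098/1045·5/6 + (-2197/556776)·(-24/13) + (-85/222)·1 = 1/2 ✓
b·c²: 1098/1045·25/36 + (-2197/556776)·576/169 + (-85/222)·1 = 1/3 ✓
b·Ac: (-2197/556776)·(-627/169) + (-85/222)·(-27/68) = 1/6 ✓
b·c³: 1098/1045·125/216 + (-2197/556776)·(-13824/2197) + (-85/222)·1 = 1/4 ✓
b·(c∘Ac): (-2197/556776)·15048/2197 + (-85/222)·(-27/68) = 1/8 ✓
b·Ac²: (-2197/556776)·(-1045/338) + (-85/222)·(-379/2040) = 1/12 ✓
b·A²c: (-85/222)·(-37/340) = 1/24 ✓; 4 stages ⇒ order 4.

4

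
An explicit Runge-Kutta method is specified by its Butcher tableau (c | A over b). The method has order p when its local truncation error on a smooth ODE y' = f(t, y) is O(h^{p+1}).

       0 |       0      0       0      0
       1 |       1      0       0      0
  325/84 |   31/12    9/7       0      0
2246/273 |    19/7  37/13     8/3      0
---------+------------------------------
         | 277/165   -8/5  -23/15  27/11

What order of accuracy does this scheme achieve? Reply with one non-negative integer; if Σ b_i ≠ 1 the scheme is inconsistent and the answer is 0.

1

b = (277/165, -8/5, -23/15, 27/11)
c = (0, 1, 325/84, 2246/273)
Ac = (0, 0, 9/7, 10781/819)
Σ b_i: 277/165·1 + (-8/5)·1 + (-23/15)·1 + 27/11·1 = 1 ✓
b·c: (-8/5)·1 + (-23/15)·325/84 + 27/11·2246/273 = 325901/25740 ≠ 1/2 ⇒ order 1.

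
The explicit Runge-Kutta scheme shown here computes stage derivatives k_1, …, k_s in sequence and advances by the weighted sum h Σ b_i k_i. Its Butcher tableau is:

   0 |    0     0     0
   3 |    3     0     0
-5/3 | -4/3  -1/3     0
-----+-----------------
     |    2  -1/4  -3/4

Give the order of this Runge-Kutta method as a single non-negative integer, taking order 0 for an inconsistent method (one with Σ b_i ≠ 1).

b = (2, -1/4, -3/4)
c = (0, 3, -5/3)
Ac = (0, 0, -1)
Σ b_i: 2·1 + (-1/4)·1 + (-3/4)·1 = 1 ✓
b·c: (-1/4)·3 + (-3/4)·(-5/3) = 1/2 ✓
b·c²: (-1/4)·9 + (-3/4)·25/9 = -13/3 ≠ 1/3 ⇒ order 2.
b·Ac: (-3/4)·(-1) = 3/4 ≠ 1/6

2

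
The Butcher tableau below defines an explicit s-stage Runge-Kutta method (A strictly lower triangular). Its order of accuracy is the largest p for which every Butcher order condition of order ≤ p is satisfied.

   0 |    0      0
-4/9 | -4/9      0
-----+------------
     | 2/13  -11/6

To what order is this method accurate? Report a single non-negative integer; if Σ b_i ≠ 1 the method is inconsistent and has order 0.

0

b = (2/13, -11/6)
c = (0, -4/9)
Σ b_i: 2/13·1 + (-11/6)·1 = -131/78 ≠ 1 ⇒ order 0.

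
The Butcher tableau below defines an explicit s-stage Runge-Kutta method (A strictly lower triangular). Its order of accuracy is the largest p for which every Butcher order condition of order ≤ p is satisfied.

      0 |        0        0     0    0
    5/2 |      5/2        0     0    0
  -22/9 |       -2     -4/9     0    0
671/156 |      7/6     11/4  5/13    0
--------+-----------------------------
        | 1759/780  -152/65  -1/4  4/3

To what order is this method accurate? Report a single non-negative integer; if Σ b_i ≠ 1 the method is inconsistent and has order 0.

b = (1759/780, -152/65, -1/4, 4/3)
c = (0, 5/2, -22/9, 671/156)
Ac = (0, 0, -10/9, 5555/936)
Σ b_i: 1759/780·1 + (-152/65)·1 + (-1/4)·1 + 4/3·1 = 1 ✓
b·c: (-152/65)·5/2 + (-1/4)·(-22/9) + 4/3·671/156 = 1/2 ✓
b·c²: (-152/65)·25/4 + (-1/4)·484/81 + 4/3·450241/24336 = 468647/54756 ≠ 1/3 ⇒ order 2.
b·Ac: (-1/4)·(-10/9) + 4/3·5555/936 = 2875/351 ≠ 1/6

2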